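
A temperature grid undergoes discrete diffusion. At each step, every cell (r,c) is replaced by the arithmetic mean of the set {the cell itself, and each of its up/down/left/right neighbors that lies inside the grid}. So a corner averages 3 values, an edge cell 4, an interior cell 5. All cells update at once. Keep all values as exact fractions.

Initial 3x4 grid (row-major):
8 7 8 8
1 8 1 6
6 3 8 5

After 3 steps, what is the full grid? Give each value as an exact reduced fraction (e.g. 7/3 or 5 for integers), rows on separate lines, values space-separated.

Answer: 1199/216 44747/7200 42827/7200 13787/2160
79139/14400 3887/750 35851/6000 20351/3600
2041/432 9593/1800 18451/3600 6181/1080

Derivation:
After step 1:
  16/3 31/4 6 22/3
  23/4 4 31/5 5
  10/3 25/4 17/4 19/3
After step 2:
  113/18 277/48 1637/240 55/9
  221/48 599/100 509/100 373/60
  46/9 107/24 691/120 187/36
After step 3:
  1199/216 44747/7200 42827/7200 13787/2160
  79139/14400 3887/750 35851/6000 20351/3600
  2041/432 9593/1800 18451/3600 6181/1080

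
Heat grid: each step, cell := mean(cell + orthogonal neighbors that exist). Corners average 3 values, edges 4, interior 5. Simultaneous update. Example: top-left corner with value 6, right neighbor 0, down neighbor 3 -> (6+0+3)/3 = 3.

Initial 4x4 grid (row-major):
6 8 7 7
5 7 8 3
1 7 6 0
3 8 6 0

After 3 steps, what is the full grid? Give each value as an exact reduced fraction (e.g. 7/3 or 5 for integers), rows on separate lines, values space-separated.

Answer: 2665/432 4631/720 23003/3600 12337/2160
8041/1440 36467/6000 6827/1200 36361/7200
4093/800 10623/2000 9931/2000 3241/800
3481/720 377/75 334/75 2693/720

Derivation:
After step 1:
  19/3 7 15/2 17/3
  19/4 7 31/5 9/2
  4 29/5 27/5 9/4
  4 6 5 2
After step 2:
  217/36 167/24 791/120 53/9
  265/48 123/20 153/25 1117/240
  371/80 141/25 493/100 283/80
  14/3 26/5 23/5 37/12
After step 3:
  2665/432 4631/720 23003/3600 12337/2160
  8041/1440 36467/6000 6827/1200 36361/7200
  4093/800 10623/2000 9931/2000 3241/800
  3481/720 377/75 334/75 2693/720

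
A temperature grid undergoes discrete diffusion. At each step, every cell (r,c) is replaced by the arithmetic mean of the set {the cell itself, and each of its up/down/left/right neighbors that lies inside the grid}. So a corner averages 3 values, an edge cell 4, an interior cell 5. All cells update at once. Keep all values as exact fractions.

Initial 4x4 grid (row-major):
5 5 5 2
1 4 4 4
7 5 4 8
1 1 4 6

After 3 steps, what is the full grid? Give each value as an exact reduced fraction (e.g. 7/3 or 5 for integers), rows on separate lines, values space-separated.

After step 1:
  11/3 19/4 4 11/3
  17/4 19/5 21/5 9/2
  7/2 21/5 5 11/2
  3 11/4 15/4 6
After step 2:
  38/9 973/240 997/240 73/18
  913/240 106/25 43/10 67/15
  299/80 77/20 453/100 21/4
  37/12 137/40 35/8 61/12
After step 3:
  4349/1080 30007/7200 5963/1440 9127/2160
  28807/7200 12149/3000 26029/6000 3253/720
  579/160 7913/2000 4461/1000 1933/400
  2459/720 221/60 653/150 353/72

Answer: 4349/1080 30007/7200 5963/1440 9127/2160
28807/7200 12149/3000 26029/6000 3253/720
579/160 7913/2000 4461/1000 1933/400
2459/720 221/60 653/150 353/72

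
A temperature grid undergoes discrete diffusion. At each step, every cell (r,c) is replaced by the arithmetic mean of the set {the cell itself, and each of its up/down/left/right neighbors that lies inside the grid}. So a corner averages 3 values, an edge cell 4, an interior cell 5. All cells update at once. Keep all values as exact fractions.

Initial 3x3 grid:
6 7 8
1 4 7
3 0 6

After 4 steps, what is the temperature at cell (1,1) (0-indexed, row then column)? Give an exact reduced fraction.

Answer: 1637549/360000

Derivation:
Step 1: cell (1,1) = 19/5
Step 2: cell (1,1) = 461/100
Step 3: cell (1,1) = 26467/6000
Step 4: cell (1,1) = 1637549/360000
Full grid after step 4:
  595781/129600 1454009/288000 357503/64800
  571817/144000 1637549/360000 4316527/864000
  462181/129600 3382027/864000 291503/64800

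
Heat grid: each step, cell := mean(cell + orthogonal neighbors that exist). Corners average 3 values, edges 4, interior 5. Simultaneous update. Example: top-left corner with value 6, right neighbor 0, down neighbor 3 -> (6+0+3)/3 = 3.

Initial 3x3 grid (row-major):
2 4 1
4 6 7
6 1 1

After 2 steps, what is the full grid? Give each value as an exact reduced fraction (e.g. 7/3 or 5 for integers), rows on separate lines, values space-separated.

Answer: 133/36 899/240 11/3
159/40 97/25 303/80
35/9 437/120 41/12

Derivation:
After step 1:
  10/3 13/4 4
  9/2 22/5 15/4
  11/3 7/2 3
After step 2:
  133/36 899/240 11/3
  159/40 97/25 303/80
  35/9 437/120 41/12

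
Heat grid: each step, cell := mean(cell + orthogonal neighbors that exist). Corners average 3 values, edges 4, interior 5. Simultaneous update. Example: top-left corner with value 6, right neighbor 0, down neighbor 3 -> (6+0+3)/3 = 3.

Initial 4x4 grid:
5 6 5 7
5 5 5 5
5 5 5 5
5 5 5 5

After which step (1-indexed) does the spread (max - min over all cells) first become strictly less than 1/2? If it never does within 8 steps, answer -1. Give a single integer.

Answer: 3

Derivation:
Step 1: max=23/4, min=5, spread=3/4
Step 2: max=203/36, min=5, spread=23/36
Step 3: max=1177/216, min=5, spread=97/216
  -> spread < 1/2 first at step 3
Step 4: max=175151/32400, min=5009/1000, spread=64297/162000
Step 5: max=5192177/972000, min=16954/3375, spread=12377/38880
Step 6: max=154861937/29160000, min=100839/20000, spread=313547/1166400
Step 7: max=923675953/174960000, min=24563063/4860000, spread=7881137/34992000
Step 8: max=138006516101/26244000000, min=7390813357/1458000000, spread=198875027/1049760000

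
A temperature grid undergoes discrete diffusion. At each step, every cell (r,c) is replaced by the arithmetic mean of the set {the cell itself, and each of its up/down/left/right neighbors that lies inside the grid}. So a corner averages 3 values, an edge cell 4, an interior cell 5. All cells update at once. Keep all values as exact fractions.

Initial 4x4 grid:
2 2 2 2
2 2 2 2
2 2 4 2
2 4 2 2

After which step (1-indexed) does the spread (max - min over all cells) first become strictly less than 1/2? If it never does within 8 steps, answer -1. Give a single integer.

Answer: 4

Derivation:
Step 1: max=3, min=2, spread=1
Step 2: max=329/120, min=2, spread=89/120
Step 3: max=3101/1200, min=2, spread=701/1200
Step 4: max=54169/21600, min=4149/2000, spread=46799/108000
  -> spread < 1/2 first at step 4
Step 5: max=2656697/1080000, min=56671/27000, spread=389857/1080000
Step 6: max=235359959/97200000, min=57727/27000, spread=27542759/97200000
Step 7: max=2333171201/972000000, min=5250011/2430000, spread=77722267/324000000
Step 8: max=69322377101/29160000000, min=5301270971/2430000000, spread=5707125449/29160000000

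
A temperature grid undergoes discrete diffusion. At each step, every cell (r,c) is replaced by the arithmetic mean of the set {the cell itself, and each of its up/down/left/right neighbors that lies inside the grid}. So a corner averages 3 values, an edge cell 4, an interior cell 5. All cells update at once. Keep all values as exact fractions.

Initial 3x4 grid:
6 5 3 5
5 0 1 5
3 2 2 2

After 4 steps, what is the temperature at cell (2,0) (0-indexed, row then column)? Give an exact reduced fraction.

Step 1: cell (2,0) = 10/3
Step 2: cell (2,0) = 103/36
Step 3: cell (2,0) = 401/135
Step 4: cell (2,0) = 190943/64800
Full grid after step 4:
  230543/64800 370663/108000 353743/108000 425371/129600
  1424507/432000 547543/180000 1061461/360000 2588279/864000
  190943/64800 74197/27000 11807/4500 118057/43200

Answer: 190943/64800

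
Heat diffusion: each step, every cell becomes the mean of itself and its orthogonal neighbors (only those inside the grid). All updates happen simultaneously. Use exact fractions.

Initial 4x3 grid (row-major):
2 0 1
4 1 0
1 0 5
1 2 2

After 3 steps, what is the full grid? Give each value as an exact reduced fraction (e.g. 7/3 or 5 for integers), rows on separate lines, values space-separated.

Answer: 35/24 4759/3600 239/216
323/200 1033/750 5239/3600
2747/1800 10259/6000 2023/1200
3503/2160 24001/14400 1421/720

Derivation:
After step 1:
  2 1 1/3
  2 1 7/4
  3/2 9/5 7/4
  4/3 5/4 3
After step 2:
  5/3 13/12 37/36
  13/8 151/100 29/24
  199/120 73/50 83/40
  49/36 443/240 2
After step 3:
  35/24 4759/3600 239/216
  323/200 1033/750 5239/3600
  2747/1800 10259/6000 2023/1200
  3503/2160 24001/14400 1421/720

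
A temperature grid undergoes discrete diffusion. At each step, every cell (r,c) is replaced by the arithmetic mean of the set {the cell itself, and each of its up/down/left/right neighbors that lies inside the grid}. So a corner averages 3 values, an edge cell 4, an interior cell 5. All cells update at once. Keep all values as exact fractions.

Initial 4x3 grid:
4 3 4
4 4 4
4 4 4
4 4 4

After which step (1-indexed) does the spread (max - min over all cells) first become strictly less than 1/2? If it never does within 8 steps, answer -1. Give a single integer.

Step 1: max=4, min=11/3, spread=1/3
  -> spread < 1/2 first at step 1
Step 2: max=4, min=893/240, spread=67/240
Step 3: max=4, min=8203/2160, spread=437/2160
Step 4: max=3991/1000, min=3298469/864000, spread=29951/172800
Step 5: max=13421/3375, min=29888179/7776000, spread=206761/1555200
Step 6: max=21434329/5400000, min=11985404429/3110400000, spread=14430763/124416000
Step 7: max=1710347273/432000000, min=721388258311/186624000000, spread=139854109/1492992000
Step 8: max=153668771023/38880000000, min=43367288109749/11197440000000, spread=7114543559/89579520000

Answer: 1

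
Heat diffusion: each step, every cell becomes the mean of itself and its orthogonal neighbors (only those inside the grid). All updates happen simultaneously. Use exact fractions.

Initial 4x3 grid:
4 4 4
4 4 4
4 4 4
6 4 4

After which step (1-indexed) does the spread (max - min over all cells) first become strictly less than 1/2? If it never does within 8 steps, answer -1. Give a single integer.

Answer: 3

Derivation:
Step 1: max=14/3, min=4, spread=2/3
Step 2: max=41/9, min=4, spread=5/9
Step 3: max=473/108, min=4, spread=41/108
  -> spread < 1/2 first at step 3
Step 4: max=56057/12960, min=4, spread=4217/12960
Step 5: max=3319549/777600, min=14479/3600, spread=38417/155520
Step 6: max=197824211/46656000, min=290597/72000, spread=1903471/9331200
Step 7: max=11798429089/2799360000, min=8755759/2160000, spread=18038617/111974400
Step 8: max=705114582851/167961600000, min=790526759/194400000, spread=883978523/6718464000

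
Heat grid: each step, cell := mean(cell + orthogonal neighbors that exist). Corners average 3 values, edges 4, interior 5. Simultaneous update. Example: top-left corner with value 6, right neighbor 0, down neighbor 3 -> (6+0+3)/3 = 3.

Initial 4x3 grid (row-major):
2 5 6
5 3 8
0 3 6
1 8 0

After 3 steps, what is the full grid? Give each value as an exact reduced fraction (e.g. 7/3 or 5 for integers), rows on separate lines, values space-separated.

After step 1:
  4 4 19/3
  5/2 24/5 23/4
  9/4 4 17/4
  3 3 14/3
After step 2:
  7/2 287/60 193/36
  271/80 421/100 317/60
  47/16 183/50 14/3
  11/4 11/3 143/36
After step 3:
  2801/720 16069/3600 2777/540
  2807/800 25589/6000 17569/3600
  2547/800 22969/6000 989/225
  449/144 3161/900 443/108

Answer: 2801/720 16069/3600 2777/540
2807/800 25589/6000 17569/3600
2547/800 22969/6000 989/225
449/144 3161/900 443/108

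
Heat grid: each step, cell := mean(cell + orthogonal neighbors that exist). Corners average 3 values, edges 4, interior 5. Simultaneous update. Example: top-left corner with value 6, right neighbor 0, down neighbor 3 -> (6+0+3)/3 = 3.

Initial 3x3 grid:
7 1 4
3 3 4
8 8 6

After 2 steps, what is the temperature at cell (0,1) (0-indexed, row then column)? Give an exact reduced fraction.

Answer: 853/240

Derivation:
Step 1: cell (0,1) = 15/4
Step 2: cell (0,1) = 853/240
Full grid after step 2:
  38/9 853/240 11/3
  381/80 233/50 341/80
  107/18 1343/240 11/2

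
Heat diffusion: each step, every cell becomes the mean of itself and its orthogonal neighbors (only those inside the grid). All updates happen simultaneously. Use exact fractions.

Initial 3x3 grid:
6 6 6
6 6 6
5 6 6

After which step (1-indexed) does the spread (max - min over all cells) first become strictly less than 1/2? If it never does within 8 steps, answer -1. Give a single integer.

Step 1: max=6, min=17/3, spread=1/3
  -> spread < 1/2 first at step 1
Step 2: max=6, min=103/18, spread=5/18
Step 3: max=6, min=1255/216, spread=41/216
Step 4: max=2149/360, min=75629/12960, spread=347/2592
Step 5: max=21443/3600, min=4558663/777600, spread=2921/31104
Step 6: max=2566517/432000, min=274107461/46656000, spread=24611/373248
Step 7: max=57663259/9720000, min=16477437967/2799360000, spread=207329/4478976
Step 8: max=3071598401/518400000, min=989739647549/167961600000, spread=1746635/53747712

Answer: 1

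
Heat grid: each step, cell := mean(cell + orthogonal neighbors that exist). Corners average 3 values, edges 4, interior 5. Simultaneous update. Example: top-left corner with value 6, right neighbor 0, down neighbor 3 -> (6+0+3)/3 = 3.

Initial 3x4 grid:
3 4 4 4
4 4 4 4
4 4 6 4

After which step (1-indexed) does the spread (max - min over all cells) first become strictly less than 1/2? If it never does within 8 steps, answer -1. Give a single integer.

Step 1: max=14/3, min=11/3, spread=1
Step 2: max=271/60, min=67/18, spread=143/180
Step 3: max=2371/540, min=823/216, spread=209/360
Step 4: max=69841/16200, min=504083/129600, spread=3643/8640
  -> spread < 1/2 first at step 4
Step 5: max=4158149/972000, min=30588607/7776000, spread=178439/518400
Step 6: max=247191451/58320000, min=1854857633/466560000, spread=1635653/6220800
Step 7: max=7372066567/1749600000, min=112043259547/27993600000, spread=78797407/373248000
Step 8: max=54996830791/13122000000, min=6761348045873/1679616000000, spread=741990121/4478976000

Answer: 4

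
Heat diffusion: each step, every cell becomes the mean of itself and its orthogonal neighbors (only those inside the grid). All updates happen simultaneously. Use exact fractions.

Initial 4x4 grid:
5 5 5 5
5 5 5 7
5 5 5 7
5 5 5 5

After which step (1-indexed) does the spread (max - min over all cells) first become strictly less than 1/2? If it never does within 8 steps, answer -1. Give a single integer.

Step 1: max=6, min=5, spread=1
Step 2: max=173/30, min=5, spread=23/30
Step 3: max=5051/900, min=5, spread=551/900
Step 4: max=29863/5400, min=1133/225, spread=2671/5400
  -> spread < 1/2 first at step 4
Step 5: max=4432427/810000, min=227743/45000, spread=333053/810000
Step 6: max=131973743/24300000, min=343273/67500, spread=8395463/24300000
Step 7: max=3935987951/729000000, min=68973007/13500000, spread=211445573/729000000
Step 8: max=4701148547/874800000, min=3116576147/607500000, spread=5331972383/21870000000

Answer: 4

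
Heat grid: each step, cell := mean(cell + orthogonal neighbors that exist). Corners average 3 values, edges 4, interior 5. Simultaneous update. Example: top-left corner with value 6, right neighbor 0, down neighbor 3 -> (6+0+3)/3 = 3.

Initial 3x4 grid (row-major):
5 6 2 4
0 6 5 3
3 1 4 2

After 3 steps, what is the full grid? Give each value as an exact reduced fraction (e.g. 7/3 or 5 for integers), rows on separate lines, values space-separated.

After step 1:
  11/3 19/4 17/4 3
  7/2 18/5 4 7/2
  4/3 7/2 3 3
After step 2:
  143/36 61/15 4 43/12
  121/40 387/100 367/100 27/8
  25/9 343/120 27/8 19/6
After step 3:
  3983/1080 7159/1800 383/100 263/72
  2729/800 1749/500 1829/500 2759/800
  1559/540 11593/3600 1307/400 119/36

Answer: 3983/1080 7159/1800 383/100 263/72
2729/800 1749/500 1829/500 2759/800
1559/540 11593/3600 1307/400 119/36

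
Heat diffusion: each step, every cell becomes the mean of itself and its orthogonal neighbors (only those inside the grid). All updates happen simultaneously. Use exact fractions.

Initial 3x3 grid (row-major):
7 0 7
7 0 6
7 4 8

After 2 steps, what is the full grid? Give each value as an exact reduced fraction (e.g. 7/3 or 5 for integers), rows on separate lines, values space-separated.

Answer: 161/36 159/40 157/36
1159/240 443/100 1139/240
16/3 403/80 16/3

Derivation:
After step 1:
  14/3 7/2 13/3
  21/4 17/5 21/4
  6 19/4 6
After step 2:
  161/36 159/40 157/36
  1159/240 443/100 1139/240
  16/3 403/80 16/3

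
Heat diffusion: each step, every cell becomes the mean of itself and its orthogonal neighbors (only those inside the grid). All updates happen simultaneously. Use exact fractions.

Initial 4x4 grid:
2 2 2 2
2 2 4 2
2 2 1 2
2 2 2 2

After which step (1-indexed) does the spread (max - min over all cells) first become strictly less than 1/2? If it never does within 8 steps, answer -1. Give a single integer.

Answer: 3

Derivation:
Step 1: max=5/2, min=7/4, spread=3/4
Step 2: max=59/25, min=11/6, spread=79/150
Step 3: max=341/150, min=4589/2400, spread=289/800
  -> spread < 1/2 first at step 3
Step 4: max=48311/21600, min=9401/4800, spread=12013/43200
Step 5: max=591841/270000, min=85639/43200, spread=75463/360000
Step 6: max=42367883/19440000, min=43157167/21600000, spread=35264327/194400000
Step 7: max=1257522749/583200000, min=390669707/194400000, spread=21378407/145800000
Step 8: max=37537053131/17496000000, min=11792254781/5832000000, spread=540072197/4374000000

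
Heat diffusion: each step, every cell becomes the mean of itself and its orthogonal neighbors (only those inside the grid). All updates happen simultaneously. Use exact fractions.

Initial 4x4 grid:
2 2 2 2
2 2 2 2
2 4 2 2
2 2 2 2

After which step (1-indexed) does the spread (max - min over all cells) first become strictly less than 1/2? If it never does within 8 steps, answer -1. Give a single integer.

Step 1: max=5/2, min=2, spread=1/2
Step 2: max=61/25, min=2, spread=11/25
  -> spread < 1/2 first at step 2
Step 3: max=2767/1200, min=2, spread=367/1200
Step 4: max=12371/5400, min=613/300, spread=1337/5400
Step 5: max=365669/162000, min=18469/9000, spread=33227/162000
Step 6: max=10934327/4860000, min=112049/54000, spread=849917/4860000
Step 7: max=325314347/145800000, min=1688533/810000, spread=21378407/145800000
Step 8: max=9714462371/4374000000, min=509688343/243000000, spread=540072197/4374000000

Answer: 2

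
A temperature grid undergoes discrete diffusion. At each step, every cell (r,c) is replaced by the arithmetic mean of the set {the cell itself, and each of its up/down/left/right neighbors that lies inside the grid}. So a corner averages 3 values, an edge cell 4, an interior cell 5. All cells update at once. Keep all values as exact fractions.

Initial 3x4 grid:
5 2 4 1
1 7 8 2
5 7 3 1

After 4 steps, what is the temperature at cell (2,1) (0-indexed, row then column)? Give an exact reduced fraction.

Answer: 966041/216000

Derivation:
Step 1: cell (2,1) = 11/2
Step 2: cell (2,1) = 235/48
Step 3: cell (2,1) = 33833/7200
Step 4: cell (2,1) = 966041/216000
Full grid after step 4:
  8474/2025 882541/216000 824921/216000 226223/64800
  627629/144000 86927/20000 356659/90000 385093/108000
  37021/8100 966041/216000 295807/72000 79741/21600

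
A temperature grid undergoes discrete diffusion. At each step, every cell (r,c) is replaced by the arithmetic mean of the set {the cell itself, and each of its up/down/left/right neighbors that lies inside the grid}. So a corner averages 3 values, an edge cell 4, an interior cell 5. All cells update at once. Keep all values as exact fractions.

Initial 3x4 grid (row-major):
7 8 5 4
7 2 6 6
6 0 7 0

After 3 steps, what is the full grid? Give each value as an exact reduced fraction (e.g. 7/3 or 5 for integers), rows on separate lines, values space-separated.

After step 1:
  22/3 11/2 23/4 5
  11/2 23/5 26/5 4
  13/3 15/4 13/4 13/3
After step 2:
  55/9 1391/240 429/80 59/12
  653/120 491/100 114/25 139/30
  163/36 239/60 62/15 139/36
After step 3:
  12491/2160 39923/7200 4127/800 1193/240
  37783/7200 29629/6000 28319/6000 8087/1800
  5023/1080 15799/3600 3721/900 2273/540

Answer: 12491/2160 39923/7200 4127/800 1193/240
37783/7200 29629/6000 28319/6000 8087/1800
5023/1080 15799/3600 3721/900 2273/540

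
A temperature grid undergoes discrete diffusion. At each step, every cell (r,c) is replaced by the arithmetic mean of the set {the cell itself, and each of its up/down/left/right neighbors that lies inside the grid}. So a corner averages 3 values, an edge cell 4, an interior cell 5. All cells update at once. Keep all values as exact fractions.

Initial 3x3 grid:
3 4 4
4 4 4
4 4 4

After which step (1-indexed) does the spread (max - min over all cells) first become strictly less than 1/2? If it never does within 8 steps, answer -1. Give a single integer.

Answer: 1

Derivation:
Step 1: max=4, min=11/3, spread=1/3
  -> spread < 1/2 first at step 1
Step 2: max=4, min=67/18, spread=5/18
Step 3: max=4, min=823/216, spread=41/216
Step 4: max=1429/360, min=49709/12960, spread=347/2592
Step 5: max=14243/3600, min=3003463/777600, spread=2921/31104
Step 6: max=1702517/432000, min=180795461/46656000, spread=24611/373248
Step 7: max=38223259/9720000, min=10878717967/2799360000, spread=207329/4478976
Step 8: max=2034798401/518400000, min=653816447549/167961600000, spread=1746635/53747712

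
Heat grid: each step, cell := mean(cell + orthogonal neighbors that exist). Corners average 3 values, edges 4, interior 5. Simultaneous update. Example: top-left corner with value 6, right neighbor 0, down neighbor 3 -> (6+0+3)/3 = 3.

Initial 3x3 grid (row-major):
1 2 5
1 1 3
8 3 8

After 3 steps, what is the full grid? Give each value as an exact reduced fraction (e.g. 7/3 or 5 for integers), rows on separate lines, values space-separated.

After step 1:
  4/3 9/4 10/3
  11/4 2 17/4
  4 5 14/3
After step 2:
  19/9 107/48 59/18
  121/48 13/4 57/16
  47/12 47/12 167/36
After step 3:
  247/108 1565/576 653/216
  1699/576 743/240 707/192
  497/144 283/72 1745/432

Answer: 247/108 1565/576 653/216
1699/576 743/240 707/192
497/144 283/72 1745/432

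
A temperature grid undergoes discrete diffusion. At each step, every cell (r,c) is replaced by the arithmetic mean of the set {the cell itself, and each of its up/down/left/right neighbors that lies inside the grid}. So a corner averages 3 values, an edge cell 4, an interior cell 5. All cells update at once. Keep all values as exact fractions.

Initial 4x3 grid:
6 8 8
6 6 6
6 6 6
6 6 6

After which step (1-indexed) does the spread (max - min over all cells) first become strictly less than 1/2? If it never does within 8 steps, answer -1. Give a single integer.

Answer: 6

Derivation:
Step 1: max=22/3, min=6, spread=4/3
Step 2: max=125/18, min=6, spread=17/18
Step 3: max=7327/1080, min=6, spread=847/1080
Step 4: max=107831/16200, min=1358/225, spread=2011/3240
Step 5: max=12794783/1944000, min=327713/54000, spread=199423/388800
Step 6: max=760744867/116640000, min=6595249/1080000, spread=1938319/4665600
  -> spread < 1/2 first at step 6
Step 7: max=45352077053/6998400000, min=596644199/97200000, spread=95747789/279936000
Step 8: max=2706993255127/419904000000, min=35965143941/5832000000, spread=940023131/3359232000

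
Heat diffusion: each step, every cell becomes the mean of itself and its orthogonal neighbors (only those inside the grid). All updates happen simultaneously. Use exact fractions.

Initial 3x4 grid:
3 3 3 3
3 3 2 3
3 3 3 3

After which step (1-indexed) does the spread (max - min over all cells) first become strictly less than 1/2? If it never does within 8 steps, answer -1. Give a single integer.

Step 1: max=3, min=11/4, spread=1/4
  -> spread < 1/2 first at step 1
Step 2: max=3, min=277/100, spread=23/100
Step 3: max=1187/400, min=13589/4800, spread=131/960
Step 4: max=21209/7200, min=123049/43200, spread=841/8640
Step 5: max=4226627/1440000, min=49297949/17280000, spread=56863/691200
Step 6: max=37890457/12960000, min=445025659/155520000, spread=386393/6220800
Step 7: max=15131641187/5184000000, min=178230276869/62208000000, spread=26795339/497664000
Step 8: max=906033850333/311040000000, min=10713624285871/3732480000000, spread=254051069/5971968000

Answer: 1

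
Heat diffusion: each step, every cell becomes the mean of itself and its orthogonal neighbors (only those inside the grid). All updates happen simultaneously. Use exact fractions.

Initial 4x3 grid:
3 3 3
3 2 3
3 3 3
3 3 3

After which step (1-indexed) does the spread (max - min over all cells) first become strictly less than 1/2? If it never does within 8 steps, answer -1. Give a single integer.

Step 1: max=3, min=11/4, spread=1/4
  -> spread < 1/2 first at step 1
Step 2: max=3, min=277/100, spread=23/100
Step 3: max=1187/400, min=13589/4800, spread=131/960
Step 4: max=21209/7200, min=123049/43200, spread=841/8640
Step 5: max=4226627/1440000, min=49297949/17280000, spread=56863/691200
Step 6: max=37890457/12960000, min=445025659/155520000, spread=386393/6220800
Step 7: max=15131641187/5184000000, min=178230276869/62208000000, spread=26795339/497664000
Step 8: max=906033850333/311040000000, min=10713624285871/3732480000000, spread=254051069/5971968000

Answer: 1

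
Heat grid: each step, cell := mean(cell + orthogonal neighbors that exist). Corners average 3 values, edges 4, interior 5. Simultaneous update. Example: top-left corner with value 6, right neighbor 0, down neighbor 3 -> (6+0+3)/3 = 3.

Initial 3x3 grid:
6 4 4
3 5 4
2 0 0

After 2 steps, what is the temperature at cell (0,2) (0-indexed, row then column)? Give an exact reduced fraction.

Answer: 4

Derivation:
Step 1: cell (0,2) = 4
Step 2: cell (0,2) = 4
Full grid after step 2:
  157/36 977/240 4
  33/10 339/100 707/240
  89/36 159/80 19/9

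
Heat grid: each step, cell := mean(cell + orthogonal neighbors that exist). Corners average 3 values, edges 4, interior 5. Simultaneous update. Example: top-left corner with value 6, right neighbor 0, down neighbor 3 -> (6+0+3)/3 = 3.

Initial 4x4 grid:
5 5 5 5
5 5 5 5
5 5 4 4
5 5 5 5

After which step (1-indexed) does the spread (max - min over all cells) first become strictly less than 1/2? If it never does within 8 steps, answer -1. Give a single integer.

Answer: 2

Derivation:
Step 1: max=5, min=9/2, spread=1/2
Step 2: max=5, min=1111/240, spread=89/240
  -> spread < 1/2 first at step 2
Step 3: max=5, min=631/135, spread=44/135
Step 4: max=2987/600, min=76123/16200, spread=2263/8100
Step 5: max=29791/6000, min=91927/19440, spread=7181/30375
Step 6: max=668149/135000, min=34628663/7290000, spread=1451383/7290000
Step 7: max=3999073/810000, min=1043125817/218700000, spread=36623893/218700000
Step 8: max=199481621/40500000, min=31392323999/6561000000, spread=923698603/6561000000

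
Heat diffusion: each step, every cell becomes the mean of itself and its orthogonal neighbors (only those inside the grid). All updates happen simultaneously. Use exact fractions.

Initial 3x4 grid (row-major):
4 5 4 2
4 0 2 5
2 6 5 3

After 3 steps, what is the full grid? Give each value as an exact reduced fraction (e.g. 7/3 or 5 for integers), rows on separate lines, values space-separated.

Answer: 943/270 12043/3600 6109/1800 3671/1080
23921/7200 20723/6000 6831/2000 4201/1200
2513/720 8237/2400 26111/7200 7937/2160

Derivation:
After step 1:
  13/3 13/4 13/4 11/3
  5/2 17/5 16/5 3
  4 13/4 4 13/3
After step 2:
  121/36 427/120 401/120 119/36
  427/120 78/25 337/100 71/20
  13/4 293/80 887/240 34/9
After step 3:
  943/270 12043/3600 6109/1800 3671/1080
  23921/7200 20723/6000 6831/2000 4201/1200
  2513/720 8237/2400 26111/7200 7937/2160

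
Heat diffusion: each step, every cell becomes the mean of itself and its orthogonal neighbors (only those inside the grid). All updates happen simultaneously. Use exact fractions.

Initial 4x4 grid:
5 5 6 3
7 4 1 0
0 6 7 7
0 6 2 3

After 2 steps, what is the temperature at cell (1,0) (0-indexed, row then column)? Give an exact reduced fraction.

Step 1: cell (1,0) = 4
Step 2: cell (1,0) = 1051/240
Full grid after step 2:
  44/9 1141/240 307/80 19/6
  1051/240 109/25 193/50 17/5
  277/80 411/100 431/100 39/10
  35/12 73/20 83/20 17/4

Answer: 1051/240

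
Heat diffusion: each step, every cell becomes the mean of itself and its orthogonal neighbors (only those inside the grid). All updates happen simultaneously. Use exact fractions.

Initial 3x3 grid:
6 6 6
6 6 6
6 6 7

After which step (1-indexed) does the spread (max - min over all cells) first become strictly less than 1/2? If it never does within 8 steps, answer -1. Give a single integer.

Step 1: max=19/3, min=6, spread=1/3
  -> spread < 1/2 first at step 1
Step 2: max=113/18, min=6, spread=5/18
Step 3: max=1337/216, min=6, spread=41/216
Step 4: max=79891/12960, min=2171/360, spread=347/2592
Step 5: max=4772537/777600, min=21757/3600, spread=2921/31104
Step 6: max=285764539/46656000, min=2617483/432000, spread=24611/373248
Step 7: max=17114882033/2799360000, min=58976741/9720000, spread=207329/4478976
Step 8: max=1025799552451/167961600000, min=3149201599/518400000, spread=1746635/53747712

Answer: 1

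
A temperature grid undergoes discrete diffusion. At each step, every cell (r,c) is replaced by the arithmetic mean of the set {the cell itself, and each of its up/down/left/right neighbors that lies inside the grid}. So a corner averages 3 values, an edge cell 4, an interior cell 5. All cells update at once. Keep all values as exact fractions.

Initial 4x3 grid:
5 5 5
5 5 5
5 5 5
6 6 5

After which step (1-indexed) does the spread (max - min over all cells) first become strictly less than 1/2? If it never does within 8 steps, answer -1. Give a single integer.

Answer: 2

Derivation:
Step 1: max=17/3, min=5, spread=2/3
Step 2: max=197/36, min=5, spread=17/36
  -> spread < 1/2 first at step 2
Step 3: max=11647/2160, min=5, spread=847/2160
Step 4: max=172631/32400, min=1129/225, spread=2011/6480
Step 5: max=20570783/3888000, min=543713/108000, spread=199423/777600
Step 6: max=1227304867/233280000, min=10915249/2160000, spread=1938319/9331200
Step 7: max=73345677053/13996800000, min=985444199/194400000, spread=95747789/559872000
Step 8: max=4386609255127/839808000000, min=59293143941/11664000000, spread=940023131/6718464000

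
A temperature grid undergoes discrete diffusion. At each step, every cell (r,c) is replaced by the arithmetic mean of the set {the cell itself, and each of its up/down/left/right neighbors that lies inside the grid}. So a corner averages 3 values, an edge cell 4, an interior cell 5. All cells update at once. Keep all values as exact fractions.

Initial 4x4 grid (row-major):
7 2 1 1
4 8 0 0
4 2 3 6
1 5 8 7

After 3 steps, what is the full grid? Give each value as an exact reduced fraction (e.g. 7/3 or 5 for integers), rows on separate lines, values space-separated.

After step 1:
  13/3 9/2 1 2/3
  23/4 16/5 12/5 7/4
  11/4 22/5 19/5 4
  10/3 4 23/4 7
After step 2:
  175/36 391/120 257/120 41/36
  481/120 81/20 243/100 529/240
  487/120 363/100 407/100 331/80
  121/36 1049/240 411/80 67/12
After step 3:
  2183/540 161/45 1009/450 3949/2160
  191/45 5213/1500 143/48 17839/7200
  847/225 4843/1200 3881/1000 3199/800
  8489/2160 29699/7200 11497/2400 1783/360

Answer: 2183/540 161/45 1009/450 3949/2160
191/45 5213/1500 143/48 17839/7200
847/225 4843/1200 3881/1000 3199/800
8489/2160 29699/7200 11497/2400 1783/360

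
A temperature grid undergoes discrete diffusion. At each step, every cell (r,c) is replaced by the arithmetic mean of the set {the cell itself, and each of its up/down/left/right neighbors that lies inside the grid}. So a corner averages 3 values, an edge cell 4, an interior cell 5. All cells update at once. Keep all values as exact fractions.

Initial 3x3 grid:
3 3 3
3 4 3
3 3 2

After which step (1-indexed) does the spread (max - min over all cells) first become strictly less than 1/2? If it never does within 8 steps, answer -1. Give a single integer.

Answer: 2

Derivation:
Step 1: max=13/4, min=8/3, spread=7/12
Step 2: max=19/6, min=26/9, spread=5/18
  -> spread < 1/2 first at step 2
Step 3: max=1127/360, min=397/135, spread=41/216
Step 4: max=67549/21600, min=48493/16200, spread=347/2592
Step 5: max=4022903/1296000, min=365737/121500, spread=2921/31104
Step 6: max=240596341/77760000, min=176601787/58320000, spread=24611/373248
Step 7: max=14384819327/4665600000, min=5313319357/1749600000, spread=207329/4478976
Step 8: max=861368199469/279936000000, min=639203356633/209952000000, spread=1746635/53747712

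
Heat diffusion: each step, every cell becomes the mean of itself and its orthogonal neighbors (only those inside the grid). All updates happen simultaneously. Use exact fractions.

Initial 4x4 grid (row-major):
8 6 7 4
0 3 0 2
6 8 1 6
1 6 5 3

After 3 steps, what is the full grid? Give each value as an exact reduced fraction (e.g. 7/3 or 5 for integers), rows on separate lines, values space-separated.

After step 1:
  14/3 6 17/4 13/3
  17/4 17/5 13/5 3
  15/4 24/5 4 3
  13/3 5 15/4 14/3
After step 2:
  179/36 1099/240 1031/240 139/36
  241/60 421/100 69/20 97/30
  257/60 419/100 363/100 11/3
  157/36 1073/240 209/48 137/36
After step 3:
  9769/2160 32503/7200 5827/1440 8201/2160
  7867/1800 4907/1200 22583/6000 1279/360
  7583/1800 24941/6000 23149/6000 6451/1800
  9443/2160 31277/7200 29269/7200 1703/432

Answer: 9769/2160 32503/7200 5827/1440 8201/2160
7867/1800 4907/1200 22583/6000 1279/360
7583/1800 24941/6000 23149/6000 6451/1800
9443/2160 31277/7200 29269/7200 1703/432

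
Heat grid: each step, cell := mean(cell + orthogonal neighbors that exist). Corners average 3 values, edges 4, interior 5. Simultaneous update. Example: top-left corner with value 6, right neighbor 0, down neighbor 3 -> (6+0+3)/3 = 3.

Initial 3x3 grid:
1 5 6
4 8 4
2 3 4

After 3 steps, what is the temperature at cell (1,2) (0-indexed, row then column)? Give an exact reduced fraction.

Answer: 34273/7200

Derivation:
Step 1: cell (1,2) = 11/2
Step 2: cell (1,2) = 569/120
Step 3: cell (1,2) = 34273/7200
Full grid after step 3:
  8843/2160 16549/3600 1733/360
  57871/14400 4317/1000 34273/7200
  679/180 60221/14400 9463/2160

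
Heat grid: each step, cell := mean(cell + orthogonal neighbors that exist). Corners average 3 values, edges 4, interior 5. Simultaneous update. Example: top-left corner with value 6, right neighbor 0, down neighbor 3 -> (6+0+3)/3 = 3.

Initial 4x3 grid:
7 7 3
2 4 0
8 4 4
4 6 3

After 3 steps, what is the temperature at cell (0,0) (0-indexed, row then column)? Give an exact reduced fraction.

Step 1: cell (0,0) = 16/3
Step 2: cell (0,0) = 95/18
Step 3: cell (0,0) = 2561/540
Full grid after step 3:
  2561/540 63917/14400 8039/2160
  35111/7200 12239/3000 3367/900
  3759/800 13399/3000 13153/3600
  151/30 63577/14400 8987/2160

Answer: 2561/540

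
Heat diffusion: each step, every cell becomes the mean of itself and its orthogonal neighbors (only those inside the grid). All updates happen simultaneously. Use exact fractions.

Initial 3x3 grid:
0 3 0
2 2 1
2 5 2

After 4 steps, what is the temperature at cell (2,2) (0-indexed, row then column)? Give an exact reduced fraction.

Answer: 17447/8100

Derivation:
Step 1: cell (2,2) = 8/3
Step 2: cell (2,2) = 20/9
Step 3: cell (2,2) = 1249/540
Step 4: cell (2,2) = 17447/8100
Full grid after step 4:
  231677/129600 512953/288000 109451/64800
  899867/432000 706883/360000 568453/288000
  97309/43200 1983109/864000 17447/8100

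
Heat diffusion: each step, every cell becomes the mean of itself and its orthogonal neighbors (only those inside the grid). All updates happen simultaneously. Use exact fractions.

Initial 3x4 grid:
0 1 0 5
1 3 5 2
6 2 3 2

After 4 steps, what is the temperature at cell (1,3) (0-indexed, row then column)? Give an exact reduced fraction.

Answer: 234079/86400

Derivation:
Step 1: cell (1,3) = 7/2
Step 2: cell (1,3) = 323/120
Step 3: cell (1,3) = 817/288
Step 4: cell (1,3) = 234079/86400
Full grid after step 4:
  1273/648 91493/43200 102397/43200 3373/1296
  196501/86400 1723/720 9467/3600 234079/86400
  2231/864 2167/800 60161/21600 7409/2592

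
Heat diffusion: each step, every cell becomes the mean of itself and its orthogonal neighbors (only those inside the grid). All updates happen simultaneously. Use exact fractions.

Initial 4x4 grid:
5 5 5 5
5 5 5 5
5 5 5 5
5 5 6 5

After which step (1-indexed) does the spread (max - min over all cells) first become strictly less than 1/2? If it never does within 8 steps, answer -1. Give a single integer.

Step 1: max=16/3, min=5, spread=1/3
  -> spread < 1/2 first at step 1
Step 2: max=631/120, min=5, spread=31/120
Step 3: max=5611/1080, min=5, spread=211/1080
Step 4: max=556843/108000, min=5, spread=16843/108000
Step 5: max=4998643/972000, min=45079/9000, spread=130111/972000
Step 6: max=149442367/29160000, min=2707159/540000, spread=3255781/29160000
Step 7: max=4474353691/874800000, min=2711107/540000, spread=82360351/874800000
Step 8: max=133971316891/26244000000, min=488506441/97200000, spread=2074577821/26244000000

Answer: 1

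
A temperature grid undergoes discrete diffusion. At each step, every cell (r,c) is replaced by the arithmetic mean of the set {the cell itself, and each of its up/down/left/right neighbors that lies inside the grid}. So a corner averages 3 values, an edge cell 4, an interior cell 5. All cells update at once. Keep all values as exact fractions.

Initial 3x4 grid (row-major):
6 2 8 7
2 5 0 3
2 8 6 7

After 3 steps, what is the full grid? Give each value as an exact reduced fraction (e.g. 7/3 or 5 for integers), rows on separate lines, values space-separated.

After step 1:
  10/3 21/4 17/4 6
  15/4 17/5 22/5 17/4
  4 21/4 21/4 16/3
After step 2:
  37/9 487/120 199/40 29/6
  869/240 441/100 431/100 1199/240
  13/3 179/40 607/120 89/18
After step 3:
  8489/2160 15799/3600 5453/1200 3553/720
  59311/14400 25049/6000 28499/6000 68701/14400
  2983/720 5483/1200 16909/3600 10799/2160

Answer: 8489/2160 15799/3600 5453/1200 3553/720
59311/14400 25049/6000 28499/6000 68701/14400
2983/720 5483/1200 16909/3600 10799/2160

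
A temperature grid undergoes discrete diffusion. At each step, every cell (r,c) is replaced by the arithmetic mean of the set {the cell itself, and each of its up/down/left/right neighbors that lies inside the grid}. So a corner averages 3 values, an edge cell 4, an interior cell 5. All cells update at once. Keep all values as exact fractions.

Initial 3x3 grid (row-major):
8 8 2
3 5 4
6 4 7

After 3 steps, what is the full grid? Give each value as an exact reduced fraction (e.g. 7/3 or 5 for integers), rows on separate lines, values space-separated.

After step 1:
  19/3 23/4 14/3
  11/2 24/5 9/2
  13/3 11/2 5
After step 2:
  211/36 431/80 179/36
  629/120 521/100 569/120
  46/9 589/120 5
After step 3:
  11873/2160 25717/4800 10873/2160
  38563/7200 30587/6000 35863/7200
  2747/540 36413/7200 293/60

Answer: 11873/2160 25717/4800 10873/2160
38563/7200 30587/6000 35863/7200
2747/540 36413/7200 293/60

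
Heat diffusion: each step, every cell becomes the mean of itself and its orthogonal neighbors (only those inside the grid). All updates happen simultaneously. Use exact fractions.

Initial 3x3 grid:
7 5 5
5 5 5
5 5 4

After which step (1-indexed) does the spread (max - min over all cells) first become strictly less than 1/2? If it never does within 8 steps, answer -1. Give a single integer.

Answer: 4

Derivation:
Step 1: max=17/3, min=14/3, spread=1
Step 2: max=50/9, min=85/18, spread=5/6
Step 3: max=581/108, min=1039/216, spread=41/72
Step 4: max=34333/6480, min=63461/12960, spread=347/864
  -> spread < 1/2 first at step 4
Step 5: max=2033981/388800, min=3848887/777600, spread=2921/10368
Step 6: max=121092457/23328000, min=232955789/46656000, spread=24611/124416
Step 7: max=7222551329/1399680000, min=14056360783/2799360000, spread=207329/1492992
Step 8: max=431648093413/83980800000, min=846921483701/167961600000, spread=1746635/17915904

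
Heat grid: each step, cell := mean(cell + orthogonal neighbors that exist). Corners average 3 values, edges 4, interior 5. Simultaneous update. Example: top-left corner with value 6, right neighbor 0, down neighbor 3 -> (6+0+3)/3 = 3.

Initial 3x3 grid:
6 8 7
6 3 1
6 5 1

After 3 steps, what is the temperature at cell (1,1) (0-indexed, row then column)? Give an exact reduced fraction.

Answer: 1181/250

Derivation:
Step 1: cell (1,1) = 23/5
Step 2: cell (1,1) = 113/25
Step 3: cell (1,1) = 1181/250
Full grid after step 3:
  12361/2160 523/100 641/135
  75337/14400 1181/250 908/225
  1307/270 19829/4800 7871/2160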